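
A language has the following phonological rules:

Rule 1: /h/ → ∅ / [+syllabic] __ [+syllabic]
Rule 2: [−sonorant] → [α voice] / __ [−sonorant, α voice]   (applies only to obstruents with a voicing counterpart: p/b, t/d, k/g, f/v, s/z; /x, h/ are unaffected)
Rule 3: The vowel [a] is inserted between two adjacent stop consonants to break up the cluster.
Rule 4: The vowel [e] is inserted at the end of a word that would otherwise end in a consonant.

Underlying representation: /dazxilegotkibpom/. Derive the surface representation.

dasxilegotakipapome

Rule 1 (intervocalic h-deletion): no segment meets the environment; /dazxilegotkibpom/ is unchanged.
Rule 2 (regressive voicing assimilation): /z/ precedes the voiceless obstruent /x/, so it devoices to [s] by assimilation. /b/ precedes the voiceless obstruent /p/, so it devoices to [p] by assimilation. /dazxilegotkibpom/ → dasxilegotkippom.
Rule 3 (stop-cluster a-epenthesis): /t/ and /k/ form a stop–stop cluster, so [a] is inserted between them. /p/ and /p/ form a stop–stop cluster, so [a] is inserted between them. /dasxilegotkippom/ → dasxilegotakipapom.
Rule 4 (final e-epenthesis): the form ends in the consonant /m/, so [e] is inserted word-finally. /dasxilegotakipapom/ → dasxilegotakipapome.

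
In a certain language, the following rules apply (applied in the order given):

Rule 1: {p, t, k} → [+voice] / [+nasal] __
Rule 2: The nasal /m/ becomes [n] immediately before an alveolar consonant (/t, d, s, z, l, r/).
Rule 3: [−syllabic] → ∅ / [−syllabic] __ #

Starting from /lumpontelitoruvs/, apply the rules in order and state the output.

lumbondelitoruv

Rule 1 (post-nasal voicing): /p/ is a voiceless stop immediately after the nasal /m/, so it voices to [b]. /t/ is a voiceless stop immediately after the nasal /n/, so it voices to [d]. /lumpontelitoruvs/ → lumbondelitoruvs.
Rule 2 (nasal place assimilation): no segment meets the environment; /lumbondelitoruvs/ is unchanged.
Rule 3 (final cluster simplification): /s/ is the second consonant of a word-final cluster /vs/, so it deletes. /lumbondelitoruvs/ → lumbondelitoruv.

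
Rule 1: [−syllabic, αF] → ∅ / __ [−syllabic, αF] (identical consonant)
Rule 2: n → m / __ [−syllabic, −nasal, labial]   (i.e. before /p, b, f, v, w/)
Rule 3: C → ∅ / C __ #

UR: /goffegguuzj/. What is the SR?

gofeguuz

Rule 1 (degemination): /ff/ is a geminate; the first /f/ deletes. /gg/ is a geminate; the first /g/ deletes. /goffegguuzj/ → gofeguuzj.
Rule 2 (nasal place assimilation): no segment meets the environment; /gofeguuzj/ is unchanged.
Rule 3 (final cluster simplification): /j/ is the second consonant of a word-final cluster /zj/, so it deletes. /gofeguuzj/ → gofeguuz.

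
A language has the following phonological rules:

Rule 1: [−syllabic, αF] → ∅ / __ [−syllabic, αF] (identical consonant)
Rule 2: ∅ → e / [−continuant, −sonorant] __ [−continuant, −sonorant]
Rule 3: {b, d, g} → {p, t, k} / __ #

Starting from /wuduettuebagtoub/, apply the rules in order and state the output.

Rule 1 (degemination): /tt/ is a geminate; the first /t/ deletes. /wuduettuebagtoub/ → wuduetuebagtoub.
Rule 2 (stop-cluster e-epenthesis): /g/ and /t/ form a stop–stop cluster, so [e] is inserted between them. /wuduetuebagtoub/ → wuduetuebagetoub.
Rule 3 (final devoicing): /b/ is a voiced stop in word-final position, so it devoices to [p]. /wuduetuebagetoub/ → wuduetuebagetoup.

wuduetuebagetoup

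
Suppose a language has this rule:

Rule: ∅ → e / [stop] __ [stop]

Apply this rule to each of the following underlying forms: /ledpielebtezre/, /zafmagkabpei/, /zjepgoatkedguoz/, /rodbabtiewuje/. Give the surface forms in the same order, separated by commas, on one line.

ledepielebetezre, zafmagekabepei, zjepegoatekedeguoz, rodebabetiewuje

/ledpielebtezre/: /d/ and /p/ form a stop–stop cluster, so [e] is inserted between them. /b/ and /t/ form a stop–stop cluster, so [e] is inserted between them. → [ledepielebetezre].
/zafmagkabpei/: /g/ and /k/ form a stop–stop cluster, so [e] is inserted between them. /b/ and /p/ form a stop–stop cluster, so [e] is inserted between them. → [zafmagekabepei].
/zjepgoatkedguoz/: /p/ and /g/ form a stop–stop cluster, so [e] is inserted between them. /t/ and /k/ form a stop–stop cluster, so [e] is inserted between them. /d/ and /g/ form a stop–stop cluster, so [e] is inserted between them. → [zjepegoatekedeguoz].
/rodbabtiewuje/: /d/ and /b/ form a stop–stop cluster, so [e] is inserted between them. /b/ and /t/ form a stop–stop cluster, so [e] is inserted between them. → [rodebabetiewuje].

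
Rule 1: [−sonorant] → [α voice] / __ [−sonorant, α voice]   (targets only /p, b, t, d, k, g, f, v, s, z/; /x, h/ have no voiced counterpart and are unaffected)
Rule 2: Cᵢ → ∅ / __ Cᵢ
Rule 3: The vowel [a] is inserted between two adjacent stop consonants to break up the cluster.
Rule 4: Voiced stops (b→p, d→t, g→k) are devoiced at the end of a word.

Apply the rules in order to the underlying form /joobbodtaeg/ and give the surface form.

Rule 1 (regressive voicing assimilation): /d/ precedes the voiceless obstruent /t/, so it devoices to [t] by assimilation. /joobbodtaeg/ → joobbottaeg.
Rule 2 (degemination): /bb/ is a geminate; the first /b/ deletes. /tt/ is a geminate; the first /t/ deletes. /joobbottaeg/ → joobotaeg.
Rule 3 (stop-cluster a-epenthesis): no segment meets the environment; /joobotaeg/ is unchanged.
Rule 4 (final devoicing): /g/ is a voiced stop in word-final position, so it devoices to [k]. /joobotaeg/ → joobotaek.

joobotaek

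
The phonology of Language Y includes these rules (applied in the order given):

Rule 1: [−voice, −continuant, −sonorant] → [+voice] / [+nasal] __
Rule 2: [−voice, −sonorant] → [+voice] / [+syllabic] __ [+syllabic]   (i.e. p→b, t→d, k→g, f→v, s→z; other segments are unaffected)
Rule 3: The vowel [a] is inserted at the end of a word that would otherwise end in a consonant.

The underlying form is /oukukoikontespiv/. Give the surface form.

Rule 1 (post-nasal voicing): /t/ is a voiceless stop immediately after the nasal /n/, so it voices to [d]. /oukukoikontespiv/ → oukukoikondespiv.
Rule 2 (intervocalic voicing): /k/ is a voiceless obstruent between vowels /u/ and /u/, so it voices to [g]. /k/ is a voiceless obstruent between vowels /u/ and /o/, so it voices to [g]. /k/ is a voiceless obstruent between vowels /i/ and /o/, so it voices to [g]. /oukukoikondespiv/ → ougugoigondespiv.
Rule 3 (final a-epenthesis): the form ends in the consonant /v/, so [a] is inserted word-finally. /ougugoigondespiv/ → ougugoigondespiva.

ougugoigondespiva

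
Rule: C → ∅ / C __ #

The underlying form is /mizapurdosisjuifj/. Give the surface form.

mizapurdosisjuif

/j/ is the second consonant of a word-final cluster /fj/, so it deletes.
The other instances of /m/, /z/, /p/, /r/, /d/, /s/, /j/, /f/ do not occur in the required environment and remain unchanged.
Surface form: [mizapurdosisjuif].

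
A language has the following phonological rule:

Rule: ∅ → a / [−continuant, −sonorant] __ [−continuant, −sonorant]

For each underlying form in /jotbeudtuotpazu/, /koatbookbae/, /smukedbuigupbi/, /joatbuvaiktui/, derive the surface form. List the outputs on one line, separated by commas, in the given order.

jotabeudatuotapazu, koatabookabae, smukedabuigupabi, joatabuvaikatui

/jotbeudtuotpazu/: /t/ and /b/ form a stop–stop cluster, so [a] is inserted between them. /d/ and /t/ form a stop–stop cluster, so [a] is inserted between them. /t/ and /p/ form a stop–stop cluster, so [a] is inserted between them. → [jotabeudatuotapazu].
/koatbookbae/: /t/ and /b/ form a stop–stop cluster, so [a] is inserted between them. /k/ and /b/ form a stop–stop cluster, so [a] is inserted between them. → [koatabookabae].
/smukedbuigupbi/: /d/ and /b/ form a stop–stop cluster, so [a] is inserted between them. /p/ and /b/ form a stop–stop cluster, so [a] is inserted between them. → [smukedabuigupabi].
/joatbuvaiktui/: /t/ and /b/ form a stop–stop cluster, so [a] is inserted between them. /k/ and /t/ form a stop–stop cluster, so [a] is inserted between them. → [joatabuvaikatui].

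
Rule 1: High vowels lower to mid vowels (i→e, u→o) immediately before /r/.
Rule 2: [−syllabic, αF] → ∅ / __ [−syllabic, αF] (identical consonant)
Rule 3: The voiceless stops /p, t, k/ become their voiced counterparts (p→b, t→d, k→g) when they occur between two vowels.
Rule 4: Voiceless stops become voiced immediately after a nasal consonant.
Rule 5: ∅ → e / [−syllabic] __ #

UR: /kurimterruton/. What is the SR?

korimderudone

Rule 1 (pre-rhotic lowering): /u/ is a high vowel immediately before /r/, so it lowers to [o]. /kurimterruton/ → korimterruton.
Rule 2 (degemination): /rr/ is a geminate; the first /r/ deletes. /korimterruton/ → korimteruton.
Rule 3 (intervocalic voicing): /t/ is a voiceless stop between vowels /u/ and /o/, so it voices to [d]. /korimteruton/ → korimterudon.
Rule 4 (post-nasal voicing): /t/ is a voiceless stop immediately after the nasal /m/, so it voices to [d]. /korimterudon/ → korimderudon.
Rule 5 (final e-epenthesis): the form ends in the consonant /n/, so [e] is inserted word-finally. /korimderudon/ → korimderudone.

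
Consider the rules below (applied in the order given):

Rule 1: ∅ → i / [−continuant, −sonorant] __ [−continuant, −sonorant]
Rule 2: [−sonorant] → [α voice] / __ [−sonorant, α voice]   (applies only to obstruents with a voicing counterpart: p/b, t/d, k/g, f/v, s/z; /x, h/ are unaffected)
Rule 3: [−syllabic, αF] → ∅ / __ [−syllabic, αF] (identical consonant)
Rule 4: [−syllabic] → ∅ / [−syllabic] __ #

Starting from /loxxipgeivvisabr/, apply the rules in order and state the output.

loxipigeivisab

Rule 1 (stop-cluster i-epenthesis): /p/ and /g/ form a stop–stop cluster, so [i] is inserted between them. /loxxipgeivvisabr/ → loxxipigeivvisabr.
Rule 2 (regressive voicing assimilation): no segment meets the environment; /loxxipigeivvisabr/ is unchanged.
Rule 3 (degemination): /xx/ is a geminate; the first /x/ deletes. /vv/ is a geminate; the first /v/ deletes. /loxxipigeivvisabr/ → loxipigeivisabr.
Rule 4 (final cluster simplification): /r/ is the second consonant of a word-final cluster /br/, so it deletes. /loxipigeivisabr/ → loxipigeivisab.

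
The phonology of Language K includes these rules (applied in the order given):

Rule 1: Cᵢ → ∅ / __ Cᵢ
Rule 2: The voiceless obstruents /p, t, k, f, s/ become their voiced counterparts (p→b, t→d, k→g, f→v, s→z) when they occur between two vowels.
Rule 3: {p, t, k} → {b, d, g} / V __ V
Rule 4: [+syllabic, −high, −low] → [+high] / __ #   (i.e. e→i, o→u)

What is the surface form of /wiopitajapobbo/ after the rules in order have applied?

Rule 1 (degemination): /bb/ is a geminate; the first /b/ deletes. /wiopitajapobbo/ → wiopitajapobo.
Rule 2 (intervocalic voicing): /p/ is a voiceless obstruent between vowels /o/ and /i/, so it voices to [b]. /t/ is a voiceless obstruent between vowels /i/ and /a/, so it voices to [d]. /p/ is a voiceless obstruent between vowels /a/ and /o/, so it voices to [b]. /wiopitajapobo/ → wiobidajabobo.
Rule 3 (intervocalic voicing): no segment meets the environment; /wiobidajabobo/ is unchanged.
Rule 4 (final vowel raising): /o/ is a mid vowel in word-final position, so it raises to [u]. /wiobidajabobo/ → wiobidajabobu.

wiobidajabobu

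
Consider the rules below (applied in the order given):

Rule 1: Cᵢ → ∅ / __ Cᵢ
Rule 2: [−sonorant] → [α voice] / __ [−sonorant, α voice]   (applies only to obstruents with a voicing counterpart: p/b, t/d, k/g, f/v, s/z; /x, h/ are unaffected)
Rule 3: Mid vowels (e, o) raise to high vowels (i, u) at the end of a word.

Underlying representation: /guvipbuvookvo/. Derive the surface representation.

Rule 1 (degemination): no segment meets the environment; /guvipbuvookvo/ is unchanged.
Rule 2 (regressive voicing assimilation): /p/ precedes the voiced obstruent /b/, so it voices to [b] by assimilation. /k/ precedes the voiced obstruent /v/, so it voices to [g] by assimilation. /guvipbuvookvo/ → guvibbuvoogvo.
Rule 3 (final vowel raising): /o/ is a mid vowel in word-final position, so it raises to [u]. /guvibbuvoogvo/ → guvibbuvoogvu.

guvibbuvoogvu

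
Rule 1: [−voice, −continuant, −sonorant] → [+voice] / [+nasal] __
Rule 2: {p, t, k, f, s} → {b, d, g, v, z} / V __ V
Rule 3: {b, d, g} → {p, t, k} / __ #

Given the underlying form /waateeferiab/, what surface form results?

waadeeveriap

Rule 1 (post-nasal voicing): no segment meets the environment; /waateeferiab/ is unchanged.
Rule 2 (intervocalic voicing): /t/ is a voiceless obstruent between vowels /a/ and /e/, so it voices to [d]. /f/ is a voiceless obstruent between vowels /e/ and /e/, so it voices to [v]. /waateeferiab/ → waadeeveriab.
Rule 3 (final devoicing): /b/ is a voiced stop in word-final position, so it devoices to [p]. /waadeeveriab/ → waadeeveriap.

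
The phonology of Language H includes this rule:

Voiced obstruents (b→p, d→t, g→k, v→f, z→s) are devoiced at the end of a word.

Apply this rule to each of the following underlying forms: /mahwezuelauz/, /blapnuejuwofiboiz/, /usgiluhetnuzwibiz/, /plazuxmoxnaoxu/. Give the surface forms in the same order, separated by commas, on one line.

/mahwezuelauz/: /z/ is a voiced obstruent in word-final position, so it devoices to [s]. → [mahwezuelaus].
/blapnuejuwofiboiz/: /z/ is a voiced obstruent in word-final position, so it devoices to [s]. → [blapnuejuwofibois].
/usgiluhetnuzwibiz/: /z/ is a voiced obstruent in word-final position, so it devoices to [s]. → [usgiluhetnuzwibis].
/plazuxmoxnaoxu/: the rule's environment is not met; surfaces unchanged as [plazuxmoxnaoxu].

mahwezuelaus, blapnuejuwofibois, usgiluhetnuzwibis, plazuxmoxnaoxu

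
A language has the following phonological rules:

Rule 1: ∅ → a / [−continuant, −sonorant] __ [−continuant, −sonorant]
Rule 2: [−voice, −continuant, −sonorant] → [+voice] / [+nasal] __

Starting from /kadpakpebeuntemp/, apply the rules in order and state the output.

Rule 1 (stop-cluster a-epenthesis): /d/ and /p/ form a stop–stop cluster, so [a] is inserted between them. /k/ and /p/ form a stop–stop cluster, so [a] is inserted between them. /kadpakpebeuntemp/ → kadapakapebeuntemp.
Rule 2 (post-nasal voicing): /t/ is a voiceless stop immediately after the nasal /n/, so it voices to [d]. /p/ is a voiceless stop immediately after the nasal /m/, so it voices to [b]. /kadapakapebeuntemp/ → kadapakapebeundemb.

kadapakapebeundemb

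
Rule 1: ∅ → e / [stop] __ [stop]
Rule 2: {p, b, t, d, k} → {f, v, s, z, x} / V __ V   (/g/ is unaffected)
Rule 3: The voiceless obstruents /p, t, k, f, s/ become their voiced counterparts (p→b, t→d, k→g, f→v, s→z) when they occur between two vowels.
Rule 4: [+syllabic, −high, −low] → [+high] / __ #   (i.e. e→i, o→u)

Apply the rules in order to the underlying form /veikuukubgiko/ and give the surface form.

Rule 1 (stop-cluster e-epenthesis): /b/ and /g/ form a stop–stop cluster, so [e] is inserted between them. /veikuukubgiko/ → veikuukubegiko.
Rule 2 (intervocalic spirantization): /k/ is a stop between vowels /i/ and /u/, so it spirantizes to the fricative [x]. /k/ is a stop between vowels /u/ and /u/, so it spirantizes to the fricative [x]. /b/ is a stop between vowels /u/ and /e/, so it spirantizes to the fricative [v]. /k/ is a stop between vowels /i/ and /o/, so it spirantizes to the fricative [x]. /veikuukubegiko/ → veixuuxuvegixo.
Rule 3 (intervocalic voicing): no segment meets the environment; /veixuuxuvegixo/ is unchanged.
Rule 4 (final vowel raising): /o/ is a mid vowel in word-final position, so it raises to [u]. /veixuuxuvegixo/ → veixuuxuvegixu.

veixuuxuvegixu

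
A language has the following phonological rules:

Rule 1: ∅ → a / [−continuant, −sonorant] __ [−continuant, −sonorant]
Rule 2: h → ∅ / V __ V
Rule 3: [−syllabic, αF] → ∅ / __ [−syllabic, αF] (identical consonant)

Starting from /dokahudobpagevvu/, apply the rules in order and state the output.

Rule 1 (stop-cluster a-epenthesis): /b/ and /p/ form a stop–stop cluster, so [a] is inserted between them. /dokahudobpagevvu/ → dokahudobapagevvu.
Rule 2 (intervocalic h-deletion): /h/ occurs between vowels /a/ and /u/, so it deletes. /dokahudobapagevvu/ → dokaudobapagevvu.
Rule 3 (degemination): /vv/ is a geminate; the first /v/ deletes. /dokaudobapagevvu/ → dokaudobapagevu.

dokaudobapagevu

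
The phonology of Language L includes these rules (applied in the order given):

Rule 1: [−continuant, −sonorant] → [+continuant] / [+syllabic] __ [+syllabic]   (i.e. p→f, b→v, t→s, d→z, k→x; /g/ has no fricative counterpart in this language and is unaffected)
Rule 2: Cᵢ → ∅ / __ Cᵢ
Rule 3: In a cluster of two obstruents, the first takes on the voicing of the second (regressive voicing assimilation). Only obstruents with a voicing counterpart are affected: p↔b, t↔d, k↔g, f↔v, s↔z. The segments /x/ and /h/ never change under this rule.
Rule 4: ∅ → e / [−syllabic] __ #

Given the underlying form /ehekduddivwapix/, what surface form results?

ehegdudivwafixe

Rule 1 (intervocalic spirantization): /p/ is a stop between vowels /a/ and /i/, so it spirantizes to the fricative [f]. /ehekduddivwapix/ → ehekduddivwafix.
Rule 2 (degemination): /dd/ is a geminate; the first /d/ deletes. /ehekduddivwafix/ → ehekdudivwafix.
Rule 3 (regressive voicing assimilation): /k/ precedes the voiced obstruent /d/, so it voices to [g] by assimilation. /ehekdudivwafix/ → ehegdudivwafix.
Rule 4 (final e-epenthesis): the form ends in the consonant /x/, so [e] is inserted word-finally. /ehegdudivwafix/ → ehegdudivwafixe.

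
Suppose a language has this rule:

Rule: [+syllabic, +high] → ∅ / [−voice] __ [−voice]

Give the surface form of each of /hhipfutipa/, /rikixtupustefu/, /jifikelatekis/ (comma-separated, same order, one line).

hhpftpa, rikxtpstefu, jifkelateks

/hhipfutipa/: /i/ is a high vowel flanked by voiceless consonants /h/ and /p/, so it deletes. /u/ is a high vowel flanked by voiceless consonants /f/ and /t/, so it deletes. /i/ is a high vowel flanked by voiceless consonants /t/ and /p/, so it deletes. → [hhpftpa].
/rikixtupustefu/: /i/ is a high vowel flanked by voiceless consonants /k/ and /x/, so it deletes. /u/ is a high vowel flanked by voiceless consonants /t/ and /p/, so it deletes. /u/ is a high vowel flanked by voiceless consonants /p/ and /s/, so it deletes. → [rikxtpstefu].
/jifikelatekis/: /i/ is a high vowel flanked by voiceless consonants /f/ and /k/, so it deletes. /i/ is a high vowel flanked by voiceless consonants /k/ and /s/, so it deletes. → [jifkelateks].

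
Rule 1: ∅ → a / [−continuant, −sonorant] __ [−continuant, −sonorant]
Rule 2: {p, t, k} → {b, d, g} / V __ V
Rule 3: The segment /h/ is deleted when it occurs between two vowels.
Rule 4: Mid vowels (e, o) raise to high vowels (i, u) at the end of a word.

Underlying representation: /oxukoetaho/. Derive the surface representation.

Rule 1 (stop-cluster a-epenthesis): no segment meets the environment; /oxukoetaho/ is unchanged.
Rule 2 (intervocalic voicing): /k/ is a voiceless stop between vowels /u/ and /o/, so it voices to [g]. /t/ is a voiceless stop between vowels /e/ and /a/, so it voices to [d]. /oxukoetaho/ → oxugoedaho.
Rule 3 (intervocalic h-deletion): /h/ occurs between vowels /a/ and /o/, so it deletes. /oxugoedaho/ → oxugoedao.
Rule 4 (final vowel raising): /o/ is a mid vowel in word-final position, so it raises to [u]. /oxugoedao/ → oxugoedau.

oxugoedau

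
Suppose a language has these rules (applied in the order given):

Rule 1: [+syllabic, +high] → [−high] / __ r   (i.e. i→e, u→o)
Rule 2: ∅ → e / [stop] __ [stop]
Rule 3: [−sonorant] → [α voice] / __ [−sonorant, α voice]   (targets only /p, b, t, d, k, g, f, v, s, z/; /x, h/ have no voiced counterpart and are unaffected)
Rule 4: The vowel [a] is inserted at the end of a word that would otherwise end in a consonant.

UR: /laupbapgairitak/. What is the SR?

laupebapegaeritaka

Rule 1 (pre-rhotic lowering): /i/ is a high vowel immediately before /r/, so it lowers to [e]. /laupbapgairitak/ → laupbapgaeritak.
Rule 2 (stop-cluster e-epenthesis): /p/ and /b/ form a stop–stop cluster, so [e] is inserted between them. /p/ and /g/ form a stop–stop cluster, so [e] is inserted between them. /laupbapgaeritak/ → laupebapegaeritak.
Rule 3 (regressive voicing assimilation): no segment meets the environment; /laupebapegaeritak/ is unchanged.
Rule 4 (final a-epenthesis): the form ends in the consonant /k/, so [a] is inserted word-finally. /laupebapegaeritak/ → laupebapegaeritaka.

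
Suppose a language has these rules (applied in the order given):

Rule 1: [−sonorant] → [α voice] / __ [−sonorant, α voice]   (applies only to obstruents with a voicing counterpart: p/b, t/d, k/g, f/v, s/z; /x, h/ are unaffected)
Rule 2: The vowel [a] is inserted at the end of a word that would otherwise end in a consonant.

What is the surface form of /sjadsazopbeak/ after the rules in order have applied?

sjatsazobbeaka

Rule 1 (regressive voicing assimilation): /d/ precedes the voiceless obstruent /s/, so it devoices to [t] by assimilation. /p/ precedes the voiced obstruent /b/, so it voices to [b] by assimilation. /sjadsazopbeak/ → sjatsazobbeak.
Rule 2 (final a-epenthesis): the form ends in the consonant /k/, so [a] is inserted word-finally. /sjatsazobbeak/ → sjatsazobbeaka.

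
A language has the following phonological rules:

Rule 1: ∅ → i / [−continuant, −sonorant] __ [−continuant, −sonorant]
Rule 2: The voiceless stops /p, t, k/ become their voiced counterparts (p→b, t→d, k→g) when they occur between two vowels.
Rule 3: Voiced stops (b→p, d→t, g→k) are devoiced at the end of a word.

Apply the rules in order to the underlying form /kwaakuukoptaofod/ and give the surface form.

kwaaguugobidaofot

Rule 1 (stop-cluster i-epenthesis): /p/ and /t/ form a stop–stop cluster, so [i] is inserted between them. /kwaakuukoptaofod/ → kwaakuukopitaofod.
Rule 2 (intervocalic voicing): /k/ is a voiceless stop between vowels /a/ and /u/, so it voices to [g]. /k/ is a voiceless stop between vowels /u/ and /o/, so it voices to [g]. /p/ is a voiceless stop between vowels /o/ and /i/, so it voices to [b]. /t/ is a voiceless stop between vowels /i/ and /a/, so it voices to [d]. /kwaakuukopitaofod/ → kwaaguugobidaofod.
Rule 3 (final devoicing): /d/ is a voiced stop in word-final position, so it devoices to [t]. /kwaaguugobidaofod/ → kwaaguugobidaofot.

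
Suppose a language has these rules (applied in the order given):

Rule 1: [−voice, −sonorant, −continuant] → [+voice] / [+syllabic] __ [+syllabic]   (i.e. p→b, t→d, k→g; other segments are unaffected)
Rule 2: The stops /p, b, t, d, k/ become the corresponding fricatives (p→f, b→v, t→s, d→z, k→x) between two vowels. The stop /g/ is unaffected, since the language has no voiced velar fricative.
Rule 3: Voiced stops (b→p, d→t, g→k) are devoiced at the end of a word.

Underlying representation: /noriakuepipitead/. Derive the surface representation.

noriaguevivizeat

Rule 1 (intervocalic voicing): /k/ is a voiceless stop between vowels /a/ and /u/, so it voices to [g]. /p/ is a voiceless stop between vowels /e/ and /i/, so it voices to [b]. /p/ is a voiceless stop between vowels /i/ and /i/, so it voices to [b]. /t/ is a voiceless stop between vowels /i/ and /e/, so it voices to [d]. /noriakuepipitead/ → noriaguebibidead.
Rule 2 (intervocalic spirantization): /b/ is a stop between vowels /e/ and /i/, so it spirantizes to the fricative [v]. /b/ is a stop between vowels /i/ and /i/, so it spirantizes to the fricative [v]. /d/ is a stop between vowels /i/ and /e/, so it spirantizes to the fricative [z]. /noriaguebibidead/ → noriaguevivizead.
Rule 3 (final devoicing): /d/ is a voiced stop in word-final position, so it devoices to [t]. /noriaguevivizead/ → noriaguevivizeat.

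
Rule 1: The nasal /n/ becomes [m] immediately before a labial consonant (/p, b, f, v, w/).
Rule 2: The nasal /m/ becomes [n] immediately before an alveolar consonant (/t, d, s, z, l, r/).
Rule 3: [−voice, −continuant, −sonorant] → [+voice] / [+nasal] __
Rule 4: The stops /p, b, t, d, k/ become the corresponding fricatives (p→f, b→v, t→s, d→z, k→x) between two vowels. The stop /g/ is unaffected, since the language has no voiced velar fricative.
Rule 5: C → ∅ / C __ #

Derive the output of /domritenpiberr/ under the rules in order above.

Rule 1 (nasal place assimilation): /n/ precedes the labial consonant /p/, so it assimilates in place to [m]. /domritenpiberr/ → domritempiberr.
Rule 2 (nasal place assimilation): /m/ precedes the alveolar consonant /r/, so it assimilates in place to [n]. /domritempiberr/ → donritempiberr.
Rule 3 (post-nasal voicing): /p/ is a voiceless stop immediately after the nasal /m/, so it voices to [b]. /donritempiberr/ → donritembiberr.
Rule 4 (intervocalic spirantization): /t/ is a stop between vowels /i/ and /e/, so it spirantizes to the fricative [s]. /b/ is a stop between vowels /i/ and /e/, so it spirantizes to the fricative [v]. /donritembiberr/ → donrisembiverr.
Rule 5 (final cluster simplification): /r/ is the second consonant of a word-final cluster /rr/, so it deletes. /donrisembiverr/ → donrisembiver.

donrisembiver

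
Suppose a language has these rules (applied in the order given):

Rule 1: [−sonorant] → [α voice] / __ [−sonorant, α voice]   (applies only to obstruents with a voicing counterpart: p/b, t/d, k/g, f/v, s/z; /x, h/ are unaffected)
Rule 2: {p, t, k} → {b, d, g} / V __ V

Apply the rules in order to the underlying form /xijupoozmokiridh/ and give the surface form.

xijuboozmogirith

Rule 1 (regressive voicing assimilation): /d/ precedes the voiceless obstruent /h/, so it devoices to [t] by assimilation. /xijupoozmokiridh/ → xijupoozmokirith.
Rule 2 (intervocalic voicing): /p/ is a voiceless stop between vowels /u/ and /o/, so it voices to [b]. /k/ is a voiceless stop between vowels /o/ and /i/, so it voices to [g]. /xijupoozmokirith/ → xijuboozmogirith.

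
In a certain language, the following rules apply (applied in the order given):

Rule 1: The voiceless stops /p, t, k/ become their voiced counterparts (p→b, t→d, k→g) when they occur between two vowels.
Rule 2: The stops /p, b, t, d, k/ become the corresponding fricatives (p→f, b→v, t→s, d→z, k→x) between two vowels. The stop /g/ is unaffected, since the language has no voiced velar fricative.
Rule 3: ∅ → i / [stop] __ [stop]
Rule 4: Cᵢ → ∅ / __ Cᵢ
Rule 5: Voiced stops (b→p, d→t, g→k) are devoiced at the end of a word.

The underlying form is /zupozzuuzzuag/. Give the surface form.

Rule 1 (intervocalic voicing): /p/ is a voiceless stop between vowels /u/ and /o/, so it voices to [b]. /zupozzuuzzuag/ → zubozzuuzzuag.
Rule 2 (intervocalic spirantization): /b/ is a stop between vowels /u/ and /o/, so it spirantizes to the fricative [v]. /zubozzuuzzuag/ → zuvozzuuzzuag.
Rule 3 (stop-cluster i-epenthesis): no segment meets the environment; /zuvozzuuzzuag/ is unchanged.
Rule 4 (degemination): /zz/ is a geminate; the first /z/ deletes. /zz/ is a geminate; the first /z/ deletes. /zuvozzuuzzuag/ → zuvozuuzuag.
Rule 5 (final devoicing): /g/ is a voiced stop in word-final position, so it devoices to [k]. /zuvozuuzuag/ → zuvozuuzuak.

zuvozuuzuak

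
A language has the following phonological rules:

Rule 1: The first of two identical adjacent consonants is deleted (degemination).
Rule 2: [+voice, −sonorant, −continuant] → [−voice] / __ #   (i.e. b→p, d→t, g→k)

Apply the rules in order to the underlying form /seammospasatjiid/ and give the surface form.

seamospasatjiit

Rule 1 (degemination): /mm/ is a geminate; the first /m/ deletes. /seammospasatjiid/ → seamospasatjiid.
Rule 2 (final devoicing): /d/ is a voiced stop in word-final position, so it devoices to [t]. /seamospasatjiid/ → seamospasatjiit.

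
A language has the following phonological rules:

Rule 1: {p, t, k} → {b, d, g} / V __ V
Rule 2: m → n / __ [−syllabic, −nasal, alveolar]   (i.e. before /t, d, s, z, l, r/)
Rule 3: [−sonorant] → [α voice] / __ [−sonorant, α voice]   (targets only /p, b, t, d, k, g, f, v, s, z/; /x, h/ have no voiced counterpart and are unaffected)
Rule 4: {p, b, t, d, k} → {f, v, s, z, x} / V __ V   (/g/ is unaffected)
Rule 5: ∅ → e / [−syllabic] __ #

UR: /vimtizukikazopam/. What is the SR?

vintizugigazovame

Rule 1 (intervocalic voicing): /k/ is a voiceless stop between vowels /u/ and /i/, so it voices to [g]. /k/ is a voiceless stop between vowels /i/ and /a/, so it voices to [g]. /p/ is a voiceless stop between vowels /o/ and /a/, so it voices to [b]. /vimtizukikazopam/ → vimtizugigazobam.
Rule 2 (nasal place assimilation): /m/ precedes the alveolar consonant /t/, so it assimilates in place to [n]. /vimtizugigazobam/ → vintizugigazobam.
Rule 3 (regressive voicing assimilation): no segment meets the environment; /vintizugigazobam/ is unchanged.
Rule 4 (intervocalic spirantization): /b/ is a stop between vowels /o/ and /a/, so it spirantizes to the fricative [v]. /vintizugigazobam/ → vintizugigazovam.
Rule 5 (final e-epenthesis): the form ends in the consonant /m/, so [e] is inserted word-finally. /vintizugigazovam/ → vintizugigazovame.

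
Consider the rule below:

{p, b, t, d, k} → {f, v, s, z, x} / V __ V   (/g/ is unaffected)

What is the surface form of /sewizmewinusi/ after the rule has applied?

sewizmewinusi

No segment of /sewizmewinusi/ meets the structural description of the rule, so the form surfaces unchanged.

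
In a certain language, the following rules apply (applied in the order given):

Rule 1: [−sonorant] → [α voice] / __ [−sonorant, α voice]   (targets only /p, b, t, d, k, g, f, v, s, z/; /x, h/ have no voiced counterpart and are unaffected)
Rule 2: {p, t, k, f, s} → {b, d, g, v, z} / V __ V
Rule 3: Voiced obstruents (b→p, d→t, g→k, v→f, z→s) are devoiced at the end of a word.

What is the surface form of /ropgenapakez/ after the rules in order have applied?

Rule 1 (regressive voicing assimilation): /p/ precedes the voiced obstruent /g/, so it voices to [b] by assimilation. /ropgenapakez/ → robgenapakez.
Rule 2 (intervocalic voicing): /p/ is a voiceless obstruent between vowels /a/ and /a/, so it voices to [b]. /k/ is a voiceless obstruent between vowels /a/ and /e/, so it voices to [g]. /robgenapakez/ → robgenabagez.
Rule 3 (final devoicing): /z/ is a voiced obstruent in word-final position, so it devoices to [s]. /robgenabagez/ → robgenabages.

robgenabages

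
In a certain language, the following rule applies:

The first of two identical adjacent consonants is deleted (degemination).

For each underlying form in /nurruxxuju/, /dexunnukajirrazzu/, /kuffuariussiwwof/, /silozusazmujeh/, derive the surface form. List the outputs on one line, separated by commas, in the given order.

nuruxuju, dexunukajirazu, kufuariusiwof, silozusazmujeh

/nurruxxuju/: /rr/ is a geminate; the first /r/ deletes. /xx/ is a geminate; the first /x/ deletes. → [nuruxuju].
/dexunnukajirrazzu/: /nn/ is a geminate; the first /n/ deletes. /rr/ is a geminate; the first /r/ deletes. /zz/ is a geminate; the first /z/ deletes. → [dexunukajirazu].
/kuffuariussiwwof/: /ff/ is a geminate; the first /f/ deletes. /ss/ is a geminate; the first /s/ deletes. /ww/ is a geminate; the first /w/ deletes. → [kufuariusiwof].
/silozusazmujeh/: the rule's environment is not met; surfaces unchanged as [silozusazmujeh].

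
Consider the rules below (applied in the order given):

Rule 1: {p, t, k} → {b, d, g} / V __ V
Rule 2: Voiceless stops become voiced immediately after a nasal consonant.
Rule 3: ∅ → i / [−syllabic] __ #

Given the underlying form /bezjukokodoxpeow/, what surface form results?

Rule 1 (intervocalic voicing): /k/ is a voiceless stop between vowels /u/ and /o/, so it voices to [g]. /k/ is a voiceless stop between vowels /o/ and /o/, so it voices to [g]. /bezjukokodoxpeow/ → bezjugogodoxpeow.
Rule 2 (post-nasal voicing): no segment meets the environment; /bezjugogodoxpeow/ is unchanged.
Rule 3 (final i-epenthesis): the form ends in the consonant /w/, so [i] is inserted word-finally. /bezjugogodoxpeow/ → bezjugogodoxpeowi.

bezjugogodoxpeowi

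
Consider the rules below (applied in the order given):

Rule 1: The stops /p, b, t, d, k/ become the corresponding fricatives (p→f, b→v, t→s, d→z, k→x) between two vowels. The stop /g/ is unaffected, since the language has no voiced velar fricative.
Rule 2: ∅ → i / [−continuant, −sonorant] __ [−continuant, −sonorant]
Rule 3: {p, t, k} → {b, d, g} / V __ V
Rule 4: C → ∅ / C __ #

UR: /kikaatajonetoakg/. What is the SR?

Rule 1 (intervocalic spirantization): /k/ is a stop between vowels /i/ and /a/, so it spirantizes to the fricative [x]. /t/ is a stop between vowels /a/ and /a/, so it spirantizes to the fricative [s]. /t/ is a stop between vowels /e/ and /o/, so it spirantizes to the fricative [s]. /kikaatajonetoakg/ → kixaasajonesoakg.
Rule 2 (stop-cluster i-epenthesis): /k/ and /g/ form a stop–stop cluster, so [i] is inserted between them. /kixaasajonesoakg/ → kixaasajonesoakig.
Rule 3 (intervocalic voicing): /k/ is a voiceless stop between vowels /a/ and /i/, so it voices to [g]. /kixaasajonesoakig/ → kixaasajonesoagig.
Rule 4 (final cluster simplification): no segment meets the environment; /kixaasajonesoagig/ is unchanged.

kixaasajonesoagig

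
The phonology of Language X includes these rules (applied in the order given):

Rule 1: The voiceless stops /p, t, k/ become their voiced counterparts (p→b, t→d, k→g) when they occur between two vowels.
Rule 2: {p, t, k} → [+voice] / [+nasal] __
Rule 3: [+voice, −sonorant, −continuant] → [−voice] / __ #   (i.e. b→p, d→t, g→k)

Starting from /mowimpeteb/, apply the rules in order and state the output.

mowimbedep

Rule 1 (intervocalic voicing): /t/ is a voiceless stop between vowels /e/ and /e/, so it voices to [d]. /mowimpeteb/ → mowimpedeb.
Rule 2 (post-nasal voicing): /p/ is a voiceless stop immediately after the nasal /m/, so it voices to [b]. /mowimpedeb/ → mowimbedeb.
Rule 3 (final devoicing): /b/ is a voiced stop in word-final position, so it devoices to [p]. /mowimbedeb/ → mowimbedep.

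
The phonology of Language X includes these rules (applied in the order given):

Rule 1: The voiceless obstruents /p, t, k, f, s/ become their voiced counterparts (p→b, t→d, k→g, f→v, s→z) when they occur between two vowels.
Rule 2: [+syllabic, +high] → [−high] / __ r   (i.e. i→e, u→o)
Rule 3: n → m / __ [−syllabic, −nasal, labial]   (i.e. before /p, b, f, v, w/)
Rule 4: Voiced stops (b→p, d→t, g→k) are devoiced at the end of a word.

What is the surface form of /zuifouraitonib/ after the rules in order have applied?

Rule 1 (intervocalic voicing): /f/ is a voiceless obstruent between vowels /i/ and /o/, so it voices to [v]. /t/ is a voiceless obstruent between vowels /i/ and /o/, so it voices to [d]. /zuifouraitonib/ → zuivouraidonib.
Rule 2 (pre-rhotic lowering): /u/ is a high vowel immediately before /r/, so it lowers to [o]. /zuivouraidonib/ → zuivooraidonib.
Rule 3 (nasal place assimilation): no segment meets the environment; /zuivooraidonib/ is unchanged.
Rule 4 (final devoicing): /b/ is a voiced stop in word-final position, so it devoices to [p]. /zuivooraidonib/ → zuivooraidonip.

zuivooraidonip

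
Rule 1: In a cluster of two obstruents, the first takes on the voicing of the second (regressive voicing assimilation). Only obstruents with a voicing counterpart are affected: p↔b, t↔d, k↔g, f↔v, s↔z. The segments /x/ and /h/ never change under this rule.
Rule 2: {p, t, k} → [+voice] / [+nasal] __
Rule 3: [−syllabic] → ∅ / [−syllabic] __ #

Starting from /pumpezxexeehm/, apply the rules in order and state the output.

Rule 1 (regressive voicing assimilation): /z/ precedes the voiceless obstruent /x/, so it devoices to [s] by assimilation. /pumpezxexeehm/ → pumpesxexeehm.
Rule 2 (post-nasal voicing): /p/ is a voiceless stop immediately after the nasal /m/, so it voices to [b]. /pumpesxexeehm/ → pumbesxexeehm.
Rule 3 (final cluster simplification): /m/ is the second consonant of a word-final cluster /hm/, so it deletes. /pumbesxexeehm/ → pumbesxexeeh.

pumbesxexeeh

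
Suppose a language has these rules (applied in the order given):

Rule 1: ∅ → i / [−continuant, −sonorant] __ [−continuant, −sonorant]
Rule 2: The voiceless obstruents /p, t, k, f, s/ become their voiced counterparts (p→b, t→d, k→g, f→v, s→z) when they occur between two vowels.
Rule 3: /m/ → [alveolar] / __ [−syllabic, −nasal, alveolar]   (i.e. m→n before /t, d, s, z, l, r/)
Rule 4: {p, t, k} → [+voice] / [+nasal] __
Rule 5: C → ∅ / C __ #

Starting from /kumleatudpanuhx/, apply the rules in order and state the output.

Rule 1 (stop-cluster i-epenthesis): /d/ and /p/ form a stop–stop cluster, so [i] is inserted between them. /kumleatudpanuhx/ → kumleatudipanuhx.
Rule 2 (intervocalic voicing): /t/ is a voiceless obstruent between vowels /a/ and /u/, so it voices to [d]. /p/ is a voiceless obstruent between vowels /i/ and /a/, so it voices to [b]. /kumleatudipanuhx/ → kumleadudibanuhx.
Rule 3 (nasal place assimilation): /m/ precedes the alveolar consonant /l/, so it assimilates in place to [n]. /kumleadudibanuhx/ → kunleadudibanuhx.
Rule 4 (post-nasal voicing): no segment meets the environment; /kunleadudibanuhx/ is unchanged.
Rule 5 (final cluster simplification): /x/ is the second consonant of a word-final cluster /hx/, so it deletes. /kunleadudibanuhx/ → kunleadudibanuh.

kunleadudibanuh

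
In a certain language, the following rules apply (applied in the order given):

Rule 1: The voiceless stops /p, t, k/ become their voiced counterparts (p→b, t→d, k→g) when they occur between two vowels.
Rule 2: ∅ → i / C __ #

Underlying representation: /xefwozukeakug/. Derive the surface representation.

xefwozugeagugi

Rule 1 (intervocalic voicing): /k/ is a voiceless stop between vowels /u/ and /e/, so it voices to [g]. /k/ is a voiceless stop between vowels /a/ and /u/, so it voices to [g]. /xefwozukeakug/ → xefwozugeagug.
Rule 2 (final i-epenthesis): the form ends in the consonant /g/, so [i] is inserted word-finally. /xefwozugeagug/ → xefwozugeagugi.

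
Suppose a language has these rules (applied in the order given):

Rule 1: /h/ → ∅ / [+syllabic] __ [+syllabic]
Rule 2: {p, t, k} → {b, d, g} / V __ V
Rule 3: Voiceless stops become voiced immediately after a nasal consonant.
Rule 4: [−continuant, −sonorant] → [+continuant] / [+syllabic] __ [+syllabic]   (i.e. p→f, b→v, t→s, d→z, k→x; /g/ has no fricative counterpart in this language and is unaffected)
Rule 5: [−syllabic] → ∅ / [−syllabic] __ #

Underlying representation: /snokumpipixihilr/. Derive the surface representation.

Rule 1 (intervocalic h-deletion): /h/ occurs between vowels /i/ and /i/, so it deletes. /snokumpipixihilr/ → snokumpipixiilr.
Rule 2 (intervocalic voicing): /k/ is a voiceless stop between vowels /o/ and /u/, so it voices to [g]. /p/ is a voiceless stop between vowels /i/ and /i/, so it voices to [b]. /snokumpipixiilr/ → snogumpibixiilr.
Rule 3 (post-nasal voicing): /p/ is a voiceless stop immediately after the nasal /m/, so it voices to [b]. /snogumpibixiilr/ → snogumbibixiilr.
Rule 4 (intervocalic spirantization): /b/ is a stop between vowels /i/ and /i/, so it spirantizes to the fricative [v]. /snogumbibixiilr/ → snogumbivixiilr.
Rule 5 (final cluster simplification): /r/ is the second consonant of a word-final cluster /lr/, so it deletes. /snogumbivixiilr/ → snogumbivixiil.

snogumbivixiil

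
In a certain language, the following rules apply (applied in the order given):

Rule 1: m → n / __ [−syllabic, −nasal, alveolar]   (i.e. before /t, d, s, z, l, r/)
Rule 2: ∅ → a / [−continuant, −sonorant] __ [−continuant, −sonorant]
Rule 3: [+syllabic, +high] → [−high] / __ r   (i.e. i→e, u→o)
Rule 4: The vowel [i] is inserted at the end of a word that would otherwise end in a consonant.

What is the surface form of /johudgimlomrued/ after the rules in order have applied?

Rule 1 (nasal place assimilation): /m/ precedes the alveolar consonant /l/, so it assimilates in place to [n]. /m/ precedes the alveolar consonant /r/, so it assimilates in place to [n]. /johudgimlomrued/ → johudginlonrued.
Rule 2 (stop-cluster a-epenthesis): /d/ and /g/ form a stop–stop cluster, so [a] is inserted between them. /johudginlonrued/ → johudaginlonrued.
Rule 3 (pre-rhotic lowering): no segment meets the environment; /johudaginlonrued/ is unchanged.
Rule 4 (final i-epenthesis): the form ends in the consonant /d/, so [i] is inserted word-finally. /johudaginlonrued/ → johudaginlonruedi.

johudaginlonruedi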